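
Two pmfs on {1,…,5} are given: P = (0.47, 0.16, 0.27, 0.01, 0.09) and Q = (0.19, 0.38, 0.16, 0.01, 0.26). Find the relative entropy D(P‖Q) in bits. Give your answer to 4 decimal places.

D(P‖Q) = Σ p·log₂(p/q).
  0.47·log₂(0.47/0.19) = 0.61413
  0.16·log₂(0.16/0.38) = -0.19967
  0.27·log₂(0.27/0.16) = 0.20382
  0.01·log₂(0.01/0.01) = 0.00000
  0.09·log₂(0.09/0.26) = -0.13775
D(P‖Q) = 0.4805 bits.

0.4805 bits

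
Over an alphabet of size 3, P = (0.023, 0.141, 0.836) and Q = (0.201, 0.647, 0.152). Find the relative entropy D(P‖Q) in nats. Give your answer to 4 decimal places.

1.1605 nats

D(P‖Q) = Σ p·ln(p/q).
  0.023·ln(0.023/0.201) = -0.04986
  0.141·ln(0.141/0.647) = -0.21483
  0.836·ln(0.836/0.152) = 1.42517
D(P‖Q) = 1.1605 nats.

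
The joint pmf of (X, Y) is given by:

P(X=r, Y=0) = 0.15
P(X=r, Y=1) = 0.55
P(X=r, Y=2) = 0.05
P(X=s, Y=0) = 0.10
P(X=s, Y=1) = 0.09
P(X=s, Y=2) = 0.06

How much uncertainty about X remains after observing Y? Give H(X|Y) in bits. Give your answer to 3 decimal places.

Chain rule: H(X|Y) = H(X,Y) − H(Y).
Marginals: p(X) = (0.7500, 0.2500), p(Y) = (0.2500, 0.6400, 0.1100).
H(X,Y) = 1.9894 bits; H(Y) = 1.2624 bits.
H(X|Y) = 1.9894 − 1.2624 = 0.727 bits.

0.727 bits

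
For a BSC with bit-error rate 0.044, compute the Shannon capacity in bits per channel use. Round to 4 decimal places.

Binary symmetric channel: C = 1 − h₂(ε) where h₂ is the binary entropy function.
h₂(0.044) = −0.044·log₂0.044 − 0.956·log₂0.956 = 0.2603.
C = 1 − 0.2603 = 0.7397 bits per channel use.

0.7397 bits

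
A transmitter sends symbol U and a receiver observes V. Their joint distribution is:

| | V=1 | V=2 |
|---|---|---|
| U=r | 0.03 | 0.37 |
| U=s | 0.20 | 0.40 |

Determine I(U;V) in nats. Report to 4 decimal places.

Marginals: p(U) = (0.4000, 0.6000), p(V) = (0.2300, 0.7700).
I(U;V) = H(U) + H(V) − H(U,V).
H(U) = 0.6730, H(V) = 0.5393, H(U,V) = 1.1615.
I(U;V) = 0.6730 + 0.5393 − 1.1615 = 0.0508 nats.

0.0508 nats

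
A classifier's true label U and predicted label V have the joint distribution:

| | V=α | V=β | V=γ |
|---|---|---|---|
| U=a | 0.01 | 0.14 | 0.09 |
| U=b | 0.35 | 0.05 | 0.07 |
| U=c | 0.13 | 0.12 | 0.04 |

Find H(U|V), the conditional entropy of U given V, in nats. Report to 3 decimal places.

Chain rule: H(U|V) = H(U,V) − H(V).
Marginals: p(U) = (0.2400, 0.4700, 0.2900), p(V) = (0.4900, 0.3100, 0.2000).
H(U,V) = 1.8898 nats; H(V) = 1.0345 nats.
H(U|V) = 1.8898 − 1.0345 = 0.855 nats.

0.855 nats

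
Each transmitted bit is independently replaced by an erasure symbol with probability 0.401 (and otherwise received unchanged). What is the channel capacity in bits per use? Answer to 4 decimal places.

Binary erasure channel: capacity C = 1 − ε.
C = 1 − 0.401 = 0.5990 bits per channel use.

0.5990 bits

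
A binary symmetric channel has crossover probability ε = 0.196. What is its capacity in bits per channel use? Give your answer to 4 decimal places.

0.2861 bits

Binary symmetric channel: C = 1 − h₂(ε) where h₂ is the binary entropy function.
h₂(0.196) = −0.196·log₂0.196 − 0.804·log₂0.804 = 0.7139.
C = 1 − 0.7139 = 0.2861 bits per channel use.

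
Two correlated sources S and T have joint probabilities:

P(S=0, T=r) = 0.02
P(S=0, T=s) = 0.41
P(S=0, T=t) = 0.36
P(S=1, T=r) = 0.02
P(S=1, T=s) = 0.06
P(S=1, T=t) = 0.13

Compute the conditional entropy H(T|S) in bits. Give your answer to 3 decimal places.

Marginals: p(S) = (0.7900, 0.2100), p(T) = (0.0400, 0.4700, 0.4900).
H(T|S) = Σ p(S) · H(T|S=·).
  S=0: p=0.7900, H(T|S=0) = 1.1420
  S=1: p=0.2100, H(T|S=1) = 1.2678
Weighted sum = 1.168 bits.

1.168 bits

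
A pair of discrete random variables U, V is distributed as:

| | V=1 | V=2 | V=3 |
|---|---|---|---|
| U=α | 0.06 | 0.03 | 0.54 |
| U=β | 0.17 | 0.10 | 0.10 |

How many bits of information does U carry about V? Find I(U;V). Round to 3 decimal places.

Marginals: p(U) = (0.6300, 0.3700), p(V) = (0.2300, 0.1300, 0.6400).
I(U;V) = H(U) + H(V) − H(U,V).
H(U) = 0.9507, H(V) = 1.2824, H(U,V) = 1.9743.
I(U;V) = 0.9507 + 1.2824 − 1.9743 = 0.259 bits.

0.259 bits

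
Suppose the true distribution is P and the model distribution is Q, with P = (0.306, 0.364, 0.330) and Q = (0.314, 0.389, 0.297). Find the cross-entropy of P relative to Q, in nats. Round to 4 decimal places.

1.0988 nats

H(P,Q) = −Σ p·ln q.
  −0.306·ln(0.314) = 0.35446
  −0.364·ln(0.389) = 0.34368
  −0.330·ln(0.297) = 0.40063
H(P,Q) = 1.0988 nats.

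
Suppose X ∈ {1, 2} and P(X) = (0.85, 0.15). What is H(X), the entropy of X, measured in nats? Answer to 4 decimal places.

H(X) = −Σ p·ln p.
  −(0.85)·ln(0.85) = 0.13814
  −(0.15)·ln(0.15) = 0.28457
Sum: 0.13814 + 0.28457 = 0.4227 nats.

0.4227 nats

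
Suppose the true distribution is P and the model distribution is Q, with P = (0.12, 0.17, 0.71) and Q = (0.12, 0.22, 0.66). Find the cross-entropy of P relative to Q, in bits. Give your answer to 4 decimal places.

H(P,Q) = −Σ p·log₂ q.
  −0.12·log₂(0.12) = 0.36707
  −0.17·log₂(0.22) = 0.37135
  −0.71·log₂(0.66) = 0.42562
H(P,Q) = 1.1640 bits.

1.1640 bits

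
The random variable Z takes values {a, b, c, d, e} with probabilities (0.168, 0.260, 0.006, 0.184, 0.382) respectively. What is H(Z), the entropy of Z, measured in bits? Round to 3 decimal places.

H(Z) = −Σ p·log₂ p.
  −(0.168)·log₂(0.168) = 0.4323
  −(0.260)·log₂(0.260) = 0.5053
  −(0.006)·log₂(0.006) = 0.0443
  −(0.184)·log₂(0.184) = 0.4494
  −(0.382)·log₂(0.382) = 0.5304
Sum: 0.4323 + 0.5053 + 0.0443 + 0.4494 + 0.5304 = 1.962 bits.

1.962 bits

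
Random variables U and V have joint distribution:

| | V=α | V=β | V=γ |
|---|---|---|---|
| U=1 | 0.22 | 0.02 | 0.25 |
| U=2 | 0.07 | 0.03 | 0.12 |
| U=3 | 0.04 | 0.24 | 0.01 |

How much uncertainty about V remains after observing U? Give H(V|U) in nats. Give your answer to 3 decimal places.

0.779 nats

Chain rule: H(V|U) = H(U,V) − H(U).
Marginals: p(U) = (0.4900, 0.2200, 0.2900), p(V) = (0.3300, 0.2900, 0.3800).
H(U,V) = 1.8210 nats; H(U) = 1.0416 nats.
H(V|U) = 1.8210 − 1.0416 = 0.779 nats.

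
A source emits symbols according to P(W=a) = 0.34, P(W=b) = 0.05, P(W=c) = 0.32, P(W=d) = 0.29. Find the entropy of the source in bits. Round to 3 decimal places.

H(W) = −Σ p·log₂ p.
  −(0.34)·log₂(0.34) = 0.5292
  −(0.05)·log₂(0.05) = 0.2161
  −(0.32)·log₂(0.32) = 0.5260
  −(0.29)·log₂(0.29) = 0.5179
Sum: 0.5292 + 0.2161 + 0.5260 + 0.5179 = 1.789 bits.

1.789 bits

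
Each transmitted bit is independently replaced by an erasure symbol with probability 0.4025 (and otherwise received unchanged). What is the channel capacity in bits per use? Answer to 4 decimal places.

0.5975 bits

Binary erasure channel: capacity C = 1 − ε.
C = 1 − 0.4025 = 0.5975 bits per channel use.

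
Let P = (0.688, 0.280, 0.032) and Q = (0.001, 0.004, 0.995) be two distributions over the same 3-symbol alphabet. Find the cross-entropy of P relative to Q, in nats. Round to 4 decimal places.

6.2987 nats

H(P,Q) = −Σ p·ln q.
  −0.688·ln(0.001) = 4.75254
  −0.280·ln(0.004) = 1.54601
  −0.032·ln(0.995) = 0.00016
H(P,Q) = 6.2987 nats.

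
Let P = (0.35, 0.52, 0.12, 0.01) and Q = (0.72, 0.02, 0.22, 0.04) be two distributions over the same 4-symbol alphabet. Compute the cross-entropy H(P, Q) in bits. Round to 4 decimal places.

3.4093 bits

H(P,Q) = −Σ p·log₂ q.
  −0.35·log₂(0.72) = 0.16588
  −0.52·log₂(0.02) = 2.93481
  −0.12·log₂(0.22) = 0.26213
  −0.01·log₂(0.04) = 0.04644
H(P,Q) = 3.4093 bits.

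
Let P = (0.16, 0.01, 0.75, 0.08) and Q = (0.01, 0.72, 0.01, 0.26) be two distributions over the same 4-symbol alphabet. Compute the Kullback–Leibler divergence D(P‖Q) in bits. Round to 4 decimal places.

5.1139 bits

D(P‖Q) = Σ p·log₂(p/q).
  0.16·log₂(0.16/0.01) = 0.64000
  0.01·log₂(0.01/0.72) = -0.06170
  0.75·log₂(0.75/0.01) = 4.67161
  0.08·log₂(0.08/0.26) = -0.13604
D(P‖Q) = 5.1139 bits.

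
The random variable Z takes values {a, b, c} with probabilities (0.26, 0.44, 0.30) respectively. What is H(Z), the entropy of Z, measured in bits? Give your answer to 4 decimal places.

1.5475 bits

H(Z) = −Σ p·log₂ p.
  −(0.26)·log₂(0.26) = 0.50529
  −(0.44)·log₂(0.44) = 0.52115
  −(0.30)·log₂(0.30) = 0.52109
Sum: 0.50529 + 0.52115 + 0.52109 = 1.5475 bits.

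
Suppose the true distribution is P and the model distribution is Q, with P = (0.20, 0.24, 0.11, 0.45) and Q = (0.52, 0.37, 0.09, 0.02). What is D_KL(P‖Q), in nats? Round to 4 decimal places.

1.1282 nats

D(P‖Q) = Σ p·ln(p/q).
  0.20·ln(0.20/0.52) = -0.19110
  0.24·ln(0.24/0.37) = -0.10389
  0.11·ln(0.11/0.09) = 0.02207
  0.45·ln(0.45/0.02) = 1.40108
D(P‖Q) = 1.1282 nats.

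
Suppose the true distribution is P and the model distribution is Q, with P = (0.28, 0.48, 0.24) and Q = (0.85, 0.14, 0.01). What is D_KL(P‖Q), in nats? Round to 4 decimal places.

1.0432 nats

D(P‖Q) = Σ p·ln(p/q).
  0.28·ln(0.28/0.85) = -0.31093
  0.48·ln(0.48/0.14) = 0.59143
  0.24·ln(0.24/0.01) = 0.76273
D(P‖Q) = 1.0432 nats.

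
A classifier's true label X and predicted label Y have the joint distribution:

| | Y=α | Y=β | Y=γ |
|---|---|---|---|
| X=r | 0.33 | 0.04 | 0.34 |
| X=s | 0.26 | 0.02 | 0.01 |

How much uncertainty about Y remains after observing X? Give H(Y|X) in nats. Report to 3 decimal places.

0.734 nats

Marginals: p(X) = (0.7100, 0.2900), p(Y) = (0.5900, 0.0600, 0.3500).
H(Y|X) = Σ p(X) · H(Y|X=·).
  X=r: p=0.7100, H(Y|X=r) = 0.8708
  X=s: p=0.2900, H(Y|X=s) = 0.3984
Weighted sum = 0.734 nats.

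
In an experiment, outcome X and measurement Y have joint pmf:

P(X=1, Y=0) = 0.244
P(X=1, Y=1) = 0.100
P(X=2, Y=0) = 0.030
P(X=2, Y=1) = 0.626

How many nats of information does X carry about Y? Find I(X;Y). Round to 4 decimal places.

Marginals: p(X) = (0.3440, 0.6560), p(Y) = (0.2740, 0.7260).
I(X;Y) = Σ p(x,y)·ln[p(x,y)/(p(x)p(y))].
  (1,0): 0.244·ln(2.5887) = 0.23208
  (1,1): 0.100·ln(0.4004) = -0.09153
  (2,0): 0.030·ln(0.1669) = -0.05371
  (2,1): 0.626·ln(1.3144) = 0.17115
Sum = 0.2580 nats.

0.2580 nats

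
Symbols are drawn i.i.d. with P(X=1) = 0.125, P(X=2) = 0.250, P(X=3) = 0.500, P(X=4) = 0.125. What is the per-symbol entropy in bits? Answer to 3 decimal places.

H(X) = −Σ p·log₂ p.
  −(0.125)·log₂(0.125) = 0.3750
  −(0.250)·log₂(0.250) = 0.5000
  −(0.500)·log₂(0.500) = 0.5000
  −(0.125)·log₂(0.125) = 0.3750
Sum: 0.3750 + 0.5000 + 0.5000 + 0.3750 = 1.750 bits.

1.750 bits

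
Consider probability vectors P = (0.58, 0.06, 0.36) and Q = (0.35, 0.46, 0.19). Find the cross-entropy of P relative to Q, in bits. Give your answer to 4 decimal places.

1.8082 bits

H(P,Q) = −Σ p·log₂ q.
  −0.58·log₂(0.35) = 0.87845
  −0.06·log₂(0.46) = 0.06722
  −0.36·log₂(0.19) = 0.86253
H(P,Q) = 1.8082 bits.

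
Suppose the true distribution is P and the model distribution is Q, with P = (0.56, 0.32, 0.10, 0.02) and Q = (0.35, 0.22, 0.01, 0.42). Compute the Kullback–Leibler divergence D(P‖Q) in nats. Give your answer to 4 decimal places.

0.5525 nats

D(P‖Q) = Σ p·ln(p/q).
  0.56·ln(0.56/0.35) = 0.26320
  0.32·ln(0.32/0.22) = 0.11990
  0.10·ln(0.10/0.01) = 0.23026
  0.02·ln(0.02/0.42) = -0.06089
D(P‖Q) = 0.5525 nats.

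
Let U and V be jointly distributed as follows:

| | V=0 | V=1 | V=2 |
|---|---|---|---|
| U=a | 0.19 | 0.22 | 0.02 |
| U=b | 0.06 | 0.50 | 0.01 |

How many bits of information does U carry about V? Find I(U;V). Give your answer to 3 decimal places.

0.120 bits

Marginals: p(U) = (0.4300, 0.5700), p(V) = (0.2500, 0.7200, 0.0300).
I(U;V) = H(U) + H(V) − H(U,V).
H(U) = 0.9858, H(V) = 0.9930, H(U,V) = 1.8586.
I(U;V) = 0.9858 + 0.9930 − 1.8586 = 0.120 bits.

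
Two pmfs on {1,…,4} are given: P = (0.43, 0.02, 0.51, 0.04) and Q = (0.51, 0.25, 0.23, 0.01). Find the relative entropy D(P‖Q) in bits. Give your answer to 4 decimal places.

0.4872 bits

D(P‖Q) = Σ p·log₂(p/q).
  0.43·log₂(0.43/0.51) = -0.10585
  0.02·log₂(0.02/0.25) = -0.07288
  0.51·log₂(0.51/0.23) = 0.58592
  0.04·log₂(0.04/0.01) = 0.08000
D(P‖Q) = 0.4872 bits.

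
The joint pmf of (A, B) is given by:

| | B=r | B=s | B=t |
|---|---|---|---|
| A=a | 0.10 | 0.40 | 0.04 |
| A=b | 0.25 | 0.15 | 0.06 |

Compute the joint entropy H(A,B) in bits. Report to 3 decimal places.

2.201 bits

H(A,B) = −Σ p(x,y)·log₂ p(x,y) over all 6 cells.
  cell (a,r): −0.10·log₂0.10 = 0.3322
  cell (a,s): −0.40·log₂0.40 = 0.5288
  cell (a,t): −0.04·log₂0.04 = 0.1858
  cell (b,r): −0.25·log₂0.25 = 0.5000
  cell (b,s): −0.15·log₂0.15 = 0.4105
  cell (b,t): −0.06·log₂0.06 = 0.2435
Sum = 2.201 bits.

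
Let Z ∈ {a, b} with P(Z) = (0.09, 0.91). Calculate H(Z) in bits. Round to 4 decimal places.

0.4365 bits

H(Z) = −Σ p·log₂ p.
  −(0.09)·log₂(0.09) = 0.31265
  −(0.91)·log₂(0.91) = 0.12382
Sum: 0.31265 + 0.12382 = 0.4365 bits.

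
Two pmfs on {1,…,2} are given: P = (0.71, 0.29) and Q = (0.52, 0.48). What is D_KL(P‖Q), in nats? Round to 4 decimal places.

0.0750 nats

D(P‖Q) = Σ p·ln(p/q).
  0.71·ln(0.71/0.52) = 0.22112
  0.29·ln(0.29/0.48) = -0.14613
D(P‖Q) = 0.0750 nats.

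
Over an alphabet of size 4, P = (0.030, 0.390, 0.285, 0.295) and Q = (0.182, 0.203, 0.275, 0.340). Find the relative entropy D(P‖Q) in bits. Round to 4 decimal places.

D(P‖Q) = Σ p·log₂(p/q).
  0.030·log₂(0.030/0.182) = -0.07803
  0.390·log₂(0.390/0.203) = 0.36738
  0.285·log₂(0.285/0.275) = 0.01469
  0.295·log₂(0.295/0.340) = -0.06042
D(P‖Q) = 0.2436 bits.

0.2436 bits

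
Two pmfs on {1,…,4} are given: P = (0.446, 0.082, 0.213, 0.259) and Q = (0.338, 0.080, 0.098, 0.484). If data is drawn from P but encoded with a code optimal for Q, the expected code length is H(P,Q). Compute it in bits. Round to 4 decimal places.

H(P,Q) = −Σ p·log₂ q.
  −0.446·log₂(0.338) = 0.69795
  −0.082·log₂(0.080) = 0.29880
  −0.213·log₂(0.098) = 0.71378
  −0.259·log₂(0.484) = 0.27115
H(P,Q) = 1.9817 bits.

1.9817 bits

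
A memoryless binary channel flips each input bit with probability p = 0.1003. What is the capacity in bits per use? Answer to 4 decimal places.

0.5301 bits

Binary symmetric channel: C = 1 − h₂(ε) where h₂ is the binary entropy function.
h₂(0.1003) = −0.1003·log₂0.1003 − 0.8997·log₂0.8997 = 0.4699.
C = 1 − 0.4699 = 0.5301 bits per channel use.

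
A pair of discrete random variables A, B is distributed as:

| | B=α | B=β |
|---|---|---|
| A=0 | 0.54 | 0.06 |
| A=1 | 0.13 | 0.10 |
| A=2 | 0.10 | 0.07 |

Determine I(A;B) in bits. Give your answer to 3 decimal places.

Marginals: p(A) = (0.6000, 0.2300, 0.1700), p(B) = (0.7700, 0.2300).
I(A;B) = H(A) + H(B) − H(A,B).
H(A) = 1.3644, H(B) = 0.7780, H(A,B) = 2.0392.
I(A;B) = 1.3644 + 0.7780 − 2.0392 = 0.103 bits.

0.103 bits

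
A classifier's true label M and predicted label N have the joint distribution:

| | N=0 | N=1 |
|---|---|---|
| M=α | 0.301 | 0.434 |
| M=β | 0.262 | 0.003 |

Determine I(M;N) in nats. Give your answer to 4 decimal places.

0.1714 nats

Marginals: p(M) = (0.7350, 0.2650), p(N) = (0.5630, 0.4370).
I(M;N) = H(M) + H(N) − H(M,N).
H(M) = 0.5782, H(N) = 0.6852, H(M,N) = 1.0920.
I(M;N) = 0.5782 + 0.6852 − 1.0920 = 0.1714 nats.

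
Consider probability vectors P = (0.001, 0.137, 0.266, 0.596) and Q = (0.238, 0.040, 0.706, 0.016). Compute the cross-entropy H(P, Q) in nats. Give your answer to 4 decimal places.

2.9996 nats

H(P,Q) = −Σ p·ln q.
  −0.001·ln(0.238) = 0.00144
  −0.137·ln(0.040) = 0.44099
  −0.266·ln(0.706) = 0.09261
  −0.596·ln(0.016) = 2.46456
H(P,Q) = 2.9996 nats.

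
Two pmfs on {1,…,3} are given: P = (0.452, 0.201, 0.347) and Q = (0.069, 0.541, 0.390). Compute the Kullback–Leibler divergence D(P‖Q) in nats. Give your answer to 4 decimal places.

0.6100 nats

D(P‖Q) = Σ p·ln(p/q).
  0.452·ln(0.452/0.069) = 0.84957
  0.201·ln(0.201/0.541) = -0.19901
  0.347·ln(0.347/0.390) = -0.04054
D(P‖Q) = 0.6100 nats.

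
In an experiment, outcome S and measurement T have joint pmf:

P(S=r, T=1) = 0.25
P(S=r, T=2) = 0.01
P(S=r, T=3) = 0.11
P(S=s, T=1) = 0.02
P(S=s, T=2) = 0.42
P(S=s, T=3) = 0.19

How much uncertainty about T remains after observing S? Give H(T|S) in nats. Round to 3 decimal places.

0.735 nats

Marginals: p(S) = (0.3700, 0.6300), p(T) = (0.2700, 0.4300, 0.3000).
H(T|S) = Σ p(S) · H(T|S=·).
  S=r: p=0.3700, H(T|S=r) = 0.7231
  S=s: p=0.6300, H(T|S=s) = 0.7413
Weighted sum = 0.735 nats.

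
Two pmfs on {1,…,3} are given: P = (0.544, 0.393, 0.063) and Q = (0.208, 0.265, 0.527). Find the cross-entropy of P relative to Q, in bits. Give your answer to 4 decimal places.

2.0435 bits

H(P,Q) = −Σ p·log₂ q.
  −0.544·log₂(0.208) = 1.23235
  −0.393·log₂(0.265) = 0.75296
  −0.063·log₂(0.527) = 0.05822
H(P,Q) = 2.0435 bits.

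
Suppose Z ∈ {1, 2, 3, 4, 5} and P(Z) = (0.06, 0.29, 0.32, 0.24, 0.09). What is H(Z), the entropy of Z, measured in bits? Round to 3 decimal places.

H(Z) = −Σ p·log₂ p.
  −(0.06)·log₂(0.06) = 0.2435
  −(0.29)·log₂(0.29) = 0.5179
  −(0.32)·log₂(0.32) = 0.5260
  −(0.24)·log₂(0.24) = 0.4941
  −(0.09)·log₂(0.09) = 0.3127
Sum: 0.2435 + 0.5179 + 0.5260 + 0.4941 + 0.3127 = 2.094 bits.

2.094 bits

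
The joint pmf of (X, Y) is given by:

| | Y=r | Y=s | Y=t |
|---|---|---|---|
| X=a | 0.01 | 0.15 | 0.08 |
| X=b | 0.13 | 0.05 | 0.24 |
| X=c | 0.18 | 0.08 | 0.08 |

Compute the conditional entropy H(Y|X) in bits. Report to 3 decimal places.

1.341 bits

Marginals: p(X) = (0.2400, 0.4200, 0.3400), p(Y) = (0.3200, 0.2800, 0.4000).
H(Y|X) = Σ p(X) · H(Y|X=·).
  X=a: p=0.2400, H(Y|X=a) = 1.1432
  X=b: p=0.4200, H(Y|X=b) = 1.3505
  X=c: p=0.3400, H(Y|X=c) = 1.4681
Weighted sum = 1.341 bits.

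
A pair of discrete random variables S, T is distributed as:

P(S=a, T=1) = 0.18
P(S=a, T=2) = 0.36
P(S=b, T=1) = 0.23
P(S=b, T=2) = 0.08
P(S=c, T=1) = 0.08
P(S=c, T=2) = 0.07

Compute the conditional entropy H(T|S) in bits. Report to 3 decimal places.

0.901 bits

Marginals: p(S) = (0.5400, 0.3100, 0.1500), p(T) = (0.4900, 0.5100).
H(T|S) = Σ p(S) · H(T|S=·).
  S=a: p=0.5400, H(T|S=a) = 0.9183
  S=b: p=0.3100, H(T|S=b) = 0.8238
  S=c: p=0.1500, H(T|S=c) = 0.9968
Weighted sum = 0.901 bits.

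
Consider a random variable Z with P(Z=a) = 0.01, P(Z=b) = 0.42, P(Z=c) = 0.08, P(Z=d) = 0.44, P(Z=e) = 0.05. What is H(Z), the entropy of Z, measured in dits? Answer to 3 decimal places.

H(Z) = −Σ p·log₁₀ p.
  −(0.01)·log₁₀(0.01) = 0.0200
  −(0.42)·log₁₀(0.42) = 0.1582
  −(0.08)·log₁₀(0.08) = 0.0878
  −(0.44)·log₁₀(0.44) = 0.1569
  −(0.05)·log₁₀(0.05) = 0.0651
Sum: 0.0200 + 0.1582 + 0.0878 + 0.1569 + 0.0651 = 0.488 dits.

0.488 dits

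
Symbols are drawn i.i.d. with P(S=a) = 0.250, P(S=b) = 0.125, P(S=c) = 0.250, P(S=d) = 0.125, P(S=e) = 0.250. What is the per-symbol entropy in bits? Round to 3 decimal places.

2.250 bits

H(S) = −Σ p·log₂ p.
  −(0.250)·log₂(0.250) = 0.5000
  −(0.125)·log₂(0.125) = 0.3750
  −(0.250)·log₂(0.250) = 0.5000
  −(0.125)·log₂(0.125) = 0.3750
  −(0.250)·log₂(0.250) = 0.5000
Sum: 0.5000 + 0.3750 + 0.5000 + 0.3750 + 0.5000 = 2.250 bits.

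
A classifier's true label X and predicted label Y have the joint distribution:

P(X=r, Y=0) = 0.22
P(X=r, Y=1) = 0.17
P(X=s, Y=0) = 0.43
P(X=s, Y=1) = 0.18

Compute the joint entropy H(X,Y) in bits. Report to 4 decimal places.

1.8840 bits

H(X,Y) = −Σ p(x,y)·log₂ p(x,y) over all 4 cells.
  cell (r,0): −0.22·log₂0.22 = 0.48057
  cell (r,1): −0.17·log₂0.17 = 0.43459
  cell (s,0): −0.43·log₂0.43 = 0.52356
  cell (s,1): −0.18·log₂0.18 = 0.44531
Sum = 1.8840 bits.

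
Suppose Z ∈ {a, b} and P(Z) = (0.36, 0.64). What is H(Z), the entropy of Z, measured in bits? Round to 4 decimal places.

H(Z) = −Σ p·log₂ p.
  −(0.36)·log₂(0.36) = 0.53062
  −(0.64)·log₂(0.64) = 0.41207
Sum: 0.53062 + 0.41207 = 0.9427 bits.

0.9427 bits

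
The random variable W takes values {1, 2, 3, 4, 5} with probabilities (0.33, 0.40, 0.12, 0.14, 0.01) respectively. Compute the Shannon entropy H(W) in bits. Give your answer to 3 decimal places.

1.887 bits

H(W) = −Σ p·log₂ p.
  −(0.33)·log₂(0.33) = 0.5278
  −(0.40)·log₂(0.40) = 0.5288
  −(0.12)·log₂(0.12) = 0.3671
  −(0.14)·log₂(0.14) = 0.3971
  −(0.01)·log₂(0.01) = 0.0664
Sum: 0.5278 + 0.5288 + 0.3671 + 0.3971 + 0.0664 = 1.887 bits.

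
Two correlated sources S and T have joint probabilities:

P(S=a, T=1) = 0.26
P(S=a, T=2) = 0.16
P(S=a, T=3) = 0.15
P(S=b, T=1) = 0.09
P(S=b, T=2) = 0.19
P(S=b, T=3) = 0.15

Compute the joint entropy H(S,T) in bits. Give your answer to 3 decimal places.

2.517 bits

H(S,T) = −Σ p(x,y)·log₂ p(x,y) over all 6 cells.
  cell (a,1): −0.26·log₂0.26 = 0.5053
  cell (a,2): −0.16·log₂0.16 = 0.4230
  cell (a,3): −0.15·log₂0.15 = 0.4105
  cell (b,1): −0.09·log₂0.09 = 0.3127
  cell (b,2): −0.19·log₂0.19 = 0.4552
  cell (b,3): −0.15·log₂0.15 = 0.4105
Sum = 2.517 bits.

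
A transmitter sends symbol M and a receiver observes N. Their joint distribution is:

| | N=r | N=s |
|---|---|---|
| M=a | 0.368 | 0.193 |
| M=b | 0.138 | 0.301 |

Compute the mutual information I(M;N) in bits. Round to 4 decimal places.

Marginals: p(M) = (0.5610, 0.4390), p(N) = (0.5060, 0.4940).
I(M;N) = Σ p(x,y)·log₂[p(x,y)/(p(x)p(y))].
  (a,r): 0.368·log₂(1.2964) = 0.13781
  (a,s): 0.193·log₂(0.6964) = -0.10074
  (b,r): 0.138·log₂(0.6212) = -0.09477
  (b,s): 0.301·log₂(1.3880) = 0.14236
Sum = 0.0847 bits.

0.0847 bits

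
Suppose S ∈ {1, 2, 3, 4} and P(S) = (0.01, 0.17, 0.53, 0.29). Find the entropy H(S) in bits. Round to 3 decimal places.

1.504 bits

H(S) = −Σ p·log₂ p.
  −(0.01)·log₂(0.01) = 0.0664
  −(0.17)·log₂(0.17) = 0.4346
  −(0.53)·log₂(0.53) = 0.4854
  −(0.29)·log₂(0.29) = 0.5179
Sum: 0.0664 + 0.4346 + 0.4854 + 0.5179 = 1.504 bits.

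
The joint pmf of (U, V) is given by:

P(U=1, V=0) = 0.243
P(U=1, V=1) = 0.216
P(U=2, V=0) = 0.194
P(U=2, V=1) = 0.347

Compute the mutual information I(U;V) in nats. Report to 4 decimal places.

0.0148 nats

Marginals: p(U) = (0.4590, 0.5410), p(V) = (0.4370, 0.5630).
I(U;V) = Σ p(x,y)·ln[p(x,y)/(p(x)p(y))].
  (1,0): 0.243·ln(1.2115) = 0.04662
  (1,1): 0.216·ln(0.8359) = -0.03873
  (2,0): 0.194·ln(0.8206) = -0.03836
  (2,1): 0.347·ln(1.1393) = 0.04524
Sum = 0.0148 nats.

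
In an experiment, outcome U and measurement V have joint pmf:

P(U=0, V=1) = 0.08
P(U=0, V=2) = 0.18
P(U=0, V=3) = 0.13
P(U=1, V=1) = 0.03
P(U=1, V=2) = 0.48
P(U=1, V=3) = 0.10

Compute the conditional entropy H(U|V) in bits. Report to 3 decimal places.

0.878 bits

Chain rule: H(U|V) = H(U,V) − H(V).
Marginals: p(U) = (0.3900, 0.6100), p(V) = (0.1100, 0.6600, 0.2300).
H(U,V) = 2.1117 bits; H(V) = 1.2336 bits.
H(U|V) = 2.1117 − 1.2336 = 0.878 bits.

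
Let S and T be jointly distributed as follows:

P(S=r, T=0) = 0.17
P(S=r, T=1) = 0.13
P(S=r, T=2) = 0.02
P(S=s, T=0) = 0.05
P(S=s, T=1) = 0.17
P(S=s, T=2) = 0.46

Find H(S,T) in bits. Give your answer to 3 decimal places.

2.096 bits

H(S,T) = −Σ p(x,y)·log₂ p(x,y) over all 6 cells.
  cell (r,0): −0.17·log₂0.17 = 0.4346
  cell (r,1): −0.13·log₂0.13 = 0.3826
  cell (r,2): −0.02·log₂0.02 = 0.1129
  cell (s,0): −0.05·log₂0.05 = 0.2161
  cell (s,1): −0.17·log₂0.17 = 0.4346
  cell (s,2): −0.46·log₂0.46 = 0.5153
Sum = 2.096 bits.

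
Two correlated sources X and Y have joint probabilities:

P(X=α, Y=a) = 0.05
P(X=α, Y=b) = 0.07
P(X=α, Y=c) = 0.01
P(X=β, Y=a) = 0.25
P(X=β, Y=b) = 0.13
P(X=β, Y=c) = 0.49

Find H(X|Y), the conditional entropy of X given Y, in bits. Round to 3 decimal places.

Marginals: p(X) = (0.1300, 0.8700), p(Y) = (0.3000, 0.2000, 0.5000).
H(X|Y) = Σ p(Y) · H(X|Y=·).
  Y=a: p=0.3000, H(X|Y=a) = 0.6500
  Y=b: p=0.2000, H(X|Y=b) = 0.9341
  Y=c: p=0.5000, H(X|Y=c) = 0.1414
Weighted sum = 0.453 bits.

0.453 bits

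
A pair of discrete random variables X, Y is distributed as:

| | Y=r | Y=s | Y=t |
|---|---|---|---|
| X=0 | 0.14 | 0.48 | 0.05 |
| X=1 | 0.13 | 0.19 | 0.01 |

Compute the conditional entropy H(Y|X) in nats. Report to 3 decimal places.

0.770 nats

Chain rule: H(Y|X) = H(X,Y) − H(X).
Marginals: p(X) = (0.6700, 0.3300), p(Y) = (0.2700, 0.6700, 0.0600).
H(X,Y) = 1.4042 nats; H(X) = 0.6342 nats.
H(Y|X) = 1.4042 − 0.6342 = 0.770 nats.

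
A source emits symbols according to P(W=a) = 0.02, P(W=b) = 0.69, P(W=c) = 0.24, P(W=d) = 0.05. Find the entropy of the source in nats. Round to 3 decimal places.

H(W) = −Σ p·ln p.
  −(0.02)·ln(0.02) = 0.0782
  −(0.69)·ln(0.69) = 0.2560
  −(0.24)·ln(0.24) = 0.3425
  −(0.05)·ln(0.05) = 0.1498
Sum: 0.0782 + 0.2560 + 0.3425 + 0.1498 = 0.827 nats.

0.827 nats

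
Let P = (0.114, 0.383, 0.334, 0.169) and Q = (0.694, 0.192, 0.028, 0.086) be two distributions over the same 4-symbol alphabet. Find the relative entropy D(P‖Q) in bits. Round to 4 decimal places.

D(P‖Q) = Σ p·log₂(p/q).
  0.114·log₂(0.114/0.694) = -0.29707
  0.383·log₂(0.383/0.192) = 0.38156
  0.334·log₂(0.334/0.028) = 1.19450
  0.169·log₂(0.169/0.086) = 0.16471
D(P‖Q) = 1.4437 bits.

1.4437 bits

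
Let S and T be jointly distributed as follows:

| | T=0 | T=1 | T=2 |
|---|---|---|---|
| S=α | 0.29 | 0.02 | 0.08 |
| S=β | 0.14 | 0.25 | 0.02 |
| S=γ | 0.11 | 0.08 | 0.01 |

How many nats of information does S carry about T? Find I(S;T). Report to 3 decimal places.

0.167 nats

Marginals: p(S) = (0.3900, 0.4100, 0.2000), p(T) = (0.5400, 0.3500, 0.1100).
I(S;T) = H(S) + H(T) − H(S,T).
H(S) = 1.0547, H(T) = 0.9430, H(S,T) = 1.8303.
I(S;T) = 1.0547 + 0.9430 − 1.8303 = 0.167 nats.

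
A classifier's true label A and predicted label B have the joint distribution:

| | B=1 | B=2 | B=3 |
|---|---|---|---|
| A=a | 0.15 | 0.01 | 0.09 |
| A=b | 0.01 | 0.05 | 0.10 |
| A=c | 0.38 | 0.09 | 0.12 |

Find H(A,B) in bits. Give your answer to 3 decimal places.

H(A,B) = −Σ p(x,y)·log₂ p(x,y) over all 9 cells.
  cell (a,1): −0.15·log₂0.15 = 0.4105
  cell (a,2): −0.01·log₂0.01 = 0.0664
  cell (a,3): −0.09·log₂0.09 = 0.3127
  cell (b,1): −0.01·log₂0.01 = 0.0664
  cell (b,2): −0.05·log₂0.05 = 0.2161
  cell (b,3): −0.10·log₂0.10 = 0.3322
  cell (c,1): −0.38·log₂0.38 = 0.5305
  cell (c,2): −0.09·log₂0.09 = 0.3127
  cell (c,3): −0.12·log₂0.12 = 0.3671
Sum = 2.615 bits.

2.615 bits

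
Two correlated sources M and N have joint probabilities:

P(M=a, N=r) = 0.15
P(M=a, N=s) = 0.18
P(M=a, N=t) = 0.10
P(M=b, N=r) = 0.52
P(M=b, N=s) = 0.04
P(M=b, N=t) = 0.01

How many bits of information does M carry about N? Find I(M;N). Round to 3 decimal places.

Marginals: p(M) = (0.4300, 0.5700), p(N) = (0.6700, 0.2200, 0.1100).
I(M;N) = Σ p(x,y)·log₂[p(x,y)/(p(x)p(y))].
  (a,r): 0.15·log₂(0.5207) = -0.1412
  (a,s): 0.18·log₂(1.9027) = 0.1671
  (a,t): 0.10·log₂(2.1142) = 0.1080
  (b,r): 0.52·log₂(1.3616) = 0.2316
  (b,s): 0.04·log₂(0.3190) = -0.0659
  (b,t): 0.01·log₂(0.1595) = -0.0265
Sum = 0.273 bits.

0.273 bits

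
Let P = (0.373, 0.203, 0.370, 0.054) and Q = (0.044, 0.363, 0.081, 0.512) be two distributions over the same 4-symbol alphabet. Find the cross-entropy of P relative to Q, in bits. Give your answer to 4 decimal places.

H(P,Q) = −Σ p·log₂ q.
  −0.373·log₂(0.044) = 1.68087
  −0.203·log₂(0.363) = 0.29678
  −0.370·log₂(0.081) = 1.34160
  −0.054·log₂(0.512) = 0.05215
H(P,Q) = 3.3714 bits.

3.3714 bits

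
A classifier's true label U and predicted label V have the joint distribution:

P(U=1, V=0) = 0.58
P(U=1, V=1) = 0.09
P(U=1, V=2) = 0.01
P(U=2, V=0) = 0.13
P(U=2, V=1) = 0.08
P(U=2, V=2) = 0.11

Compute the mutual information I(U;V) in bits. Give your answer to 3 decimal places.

Marginals: p(U) = (0.6800, 0.3200), p(V) = (0.7100, 0.1700, 0.1200).
I(U;V) = Σ p(x,y)·log₂[p(x,y)/(p(x)p(y))].
  (1,0): 0.58·log₂(1.2013) = 0.1535
  (1,1): 0.09·log₂(0.7785) = -0.0325
  (1,2): 0.01·log₂(0.1225) = -0.0303
  (2,0): 0.13·log₂(0.5722) = -0.1047
  (2,1): 0.08·log₂(1.4706) = 0.0445
  (2,2): 0.11·log₂(2.8646) = 0.1670
Sum = 0.198 bits.

0.198 bits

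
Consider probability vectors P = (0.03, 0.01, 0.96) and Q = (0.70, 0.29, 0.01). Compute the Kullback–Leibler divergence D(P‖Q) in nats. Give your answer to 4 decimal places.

D(P‖Q) = Σ p·ln(p/q).
  0.03·ln(0.03/0.70) = -0.09450
  0.01·ln(0.01/0.29) = -0.03367
  0.96·ln(0.96/0.01) = 4.38177
D(P‖Q) = 4.2536 nats.

4.2536 nats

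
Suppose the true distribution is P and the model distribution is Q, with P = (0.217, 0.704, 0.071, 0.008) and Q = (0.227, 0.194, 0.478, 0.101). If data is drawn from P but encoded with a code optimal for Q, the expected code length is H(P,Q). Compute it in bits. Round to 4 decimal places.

2.2319 bits

H(P,Q) = −Σ p·log₂ q.
  −0.217·log₂(0.227) = 0.46421
  −0.704·log₂(0.194) = 1.66557
  −0.071·log₂(0.478) = 0.07561
  −0.008·log₂(0.101) = 0.02646
H(P,Q) = 2.2319 bits.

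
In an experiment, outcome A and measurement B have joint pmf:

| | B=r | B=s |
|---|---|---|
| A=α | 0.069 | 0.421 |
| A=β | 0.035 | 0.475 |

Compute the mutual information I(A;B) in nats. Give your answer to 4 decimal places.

Marginals: p(A) = (0.4900, 0.5100), p(B) = (0.1040, 0.8960).
I(A;B) = H(A) + H(B) − H(A,B).
H(A) = 0.6929, H(B) = 0.3338, H(A,B) = 1.0196.
I(A;B) = 0.6929 + 0.3338 − 1.0196 = 0.0071 nats.

0.0071 nats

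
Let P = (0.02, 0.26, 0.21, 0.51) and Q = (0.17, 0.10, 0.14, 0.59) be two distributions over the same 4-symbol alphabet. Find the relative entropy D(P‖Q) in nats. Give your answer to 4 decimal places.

D(P‖Q) = Σ p·ln(p/q).
  0.02·ln(0.02/0.17) = -0.04280
  0.26·ln(0.26/0.10) = 0.24843
  0.21·ln(0.21/0.14) = 0.08515
  0.51·ln(0.51/0.59) = -0.07431
D(P‖Q) = 0.2165 nats.

0.2165 nats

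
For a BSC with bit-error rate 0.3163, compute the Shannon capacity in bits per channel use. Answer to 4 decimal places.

Binary symmetric channel: C = 1 − h₂(ε) where h₂ is the binary entropy function.
h₂(0.3163) = −0.3163·log₂0.3163 − 0.6837·log₂0.6837 = 0.9003.
C = 1 − 0.9003 = 0.0997 bits per channel use.

0.0997 bits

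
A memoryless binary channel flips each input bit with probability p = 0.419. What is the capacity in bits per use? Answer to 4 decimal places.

Binary symmetric channel: C = 1 − h₂(ε) where h₂ is the binary entropy function.
h₂(0.419) = −0.419·log₂0.419 − 0.581·log₂0.581 = 0.9810.
C = 1 − 0.9810 = 0.0190 bits per channel use.

0.0190 bits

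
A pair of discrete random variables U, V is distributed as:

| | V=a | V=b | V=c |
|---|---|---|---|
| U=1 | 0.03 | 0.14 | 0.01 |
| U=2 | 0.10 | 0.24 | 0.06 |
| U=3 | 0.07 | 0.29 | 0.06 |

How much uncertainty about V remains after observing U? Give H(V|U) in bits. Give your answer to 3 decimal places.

1.215 bits

Chain rule: H(V|U) = H(U,V) − H(U).
Marginals: p(U) = (0.1800, 0.4000, 0.4200), p(V) = (0.2000, 0.6700, 0.1300).
H(U,V) = 2.7152 bits; H(U) = 1.4997 bits.
H(V|U) = 2.7152 − 1.4997 = 1.215 bits.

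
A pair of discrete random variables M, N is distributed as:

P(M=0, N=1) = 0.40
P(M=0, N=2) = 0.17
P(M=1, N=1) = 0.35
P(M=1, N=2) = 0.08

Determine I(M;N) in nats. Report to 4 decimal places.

0.0084 nats

Marginals: p(M) = (0.5700, 0.4300), p(N) = (0.7500, 0.2500).
I(M;N) = H(M) + H(N) − H(M,N).
H(M) = 0.6833, H(N) = 0.5623, H(M,N) = 1.2372.
I(M;N) = 0.6833 + 0.5623 − 1.2372 = 0.0084 nats.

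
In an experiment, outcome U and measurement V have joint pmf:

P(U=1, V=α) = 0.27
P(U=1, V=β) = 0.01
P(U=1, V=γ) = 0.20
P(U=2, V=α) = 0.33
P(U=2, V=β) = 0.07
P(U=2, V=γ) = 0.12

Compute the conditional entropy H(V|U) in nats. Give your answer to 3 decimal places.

Marginals: p(U) = (0.4800, 0.5200), p(V) = (0.6000, 0.0800, 0.3200).
H(V|U) = Σ p(U) · H(V|U=·).
  U=1: p=0.4800, H(V|U=1) = 0.7691
  U=2: p=0.5200, H(V|U=2) = 0.8969
Weighted sum = 0.836 nats.

0.836 nats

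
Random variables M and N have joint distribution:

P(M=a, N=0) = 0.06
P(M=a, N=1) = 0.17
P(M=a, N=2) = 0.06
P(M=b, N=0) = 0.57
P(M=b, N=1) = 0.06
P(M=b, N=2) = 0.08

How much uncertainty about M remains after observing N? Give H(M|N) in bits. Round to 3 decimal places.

0.614 bits

Chain rule: H(M|N) = H(M,N) − H(N).
Marginals: p(M) = (0.2900, 0.7100), p(N) = (0.6300, 0.2300, 0.1400).
H(M,N) = 1.9189 bits; H(N) = 1.3047 bits.
H(M|N) = 1.9189 − 1.3047 = 0.614 bits.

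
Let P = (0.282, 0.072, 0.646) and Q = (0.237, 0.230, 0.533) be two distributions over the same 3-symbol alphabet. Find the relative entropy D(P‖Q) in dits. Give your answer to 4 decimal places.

0.0389 dits

D(P‖Q) = Σ p·log₁₀(p/q).
  0.282·log₁₀(0.282/0.237) = 0.02129
  0.072·log₁₀(0.072/0.230) = -0.03632
  0.646·log₁₀(0.646/0.533) = 0.05394
D(P‖Q) = 0.0389 dits.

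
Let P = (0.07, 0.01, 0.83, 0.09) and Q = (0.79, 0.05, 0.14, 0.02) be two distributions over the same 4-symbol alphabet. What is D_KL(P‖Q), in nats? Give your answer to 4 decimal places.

D(P‖Q) = Σ p·ln(p/q).
  0.07·ln(0.07/0.79) = -0.16965
  0.01·ln(0.01/0.05) = -0.01609
  0.83·ln(0.83/0.14) = 1.47722
  0.09·ln(0.09/0.02) = 0.13537
D(P‖Q) = 1.4268 nats.

1.4268 nats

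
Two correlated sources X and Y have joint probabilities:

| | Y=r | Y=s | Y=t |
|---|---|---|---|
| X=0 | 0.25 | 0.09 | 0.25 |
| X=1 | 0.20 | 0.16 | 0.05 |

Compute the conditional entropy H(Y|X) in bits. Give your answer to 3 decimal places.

1.440 bits

Marginals: p(X) = (0.5900, 0.4100), p(Y) = (0.4500, 0.2500, 0.3000).
H(Y|X) = Σ p(X) · H(Y|X=·).
  X=0: p=0.5900, H(Y|X=0) = 1.4636
  X=1: p=0.4100, H(Y|X=1) = 1.4052
Weighted sum = 1.440 bits.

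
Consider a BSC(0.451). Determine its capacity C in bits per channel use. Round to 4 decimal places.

0.0069 bits

Binary symmetric channel: C = 1 − h₂(ε) where h₂ is the binary entropy function.
h₂(0.451) = −0.451·log₂0.451 − 0.549·log₂0.549 = 0.9931.
C = 1 − 0.9931 = 0.0069 bits per channel use.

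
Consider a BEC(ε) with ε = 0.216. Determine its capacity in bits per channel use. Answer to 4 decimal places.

0.7840 bits

Binary erasure channel: capacity C = 1 − ε.
C = 1 − 0.216 = 0.7840 bits per channel use.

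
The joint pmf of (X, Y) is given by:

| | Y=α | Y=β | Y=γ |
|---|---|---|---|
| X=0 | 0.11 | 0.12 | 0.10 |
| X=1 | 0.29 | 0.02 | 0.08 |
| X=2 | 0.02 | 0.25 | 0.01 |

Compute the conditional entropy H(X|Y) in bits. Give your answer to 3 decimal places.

Chain rule: H(X|Y) = H(X,Y) − H(Y).
Marginals: p(X) = (0.3300, 0.3900, 0.2800), p(Y) = (0.4200, 0.3900, 0.1900).
H(X,Y) = 2.6512 bits; H(Y) = 1.5107 bits.
H(X|Y) = 2.6512 − 1.5107 = 1.140 bits.

1.140 bits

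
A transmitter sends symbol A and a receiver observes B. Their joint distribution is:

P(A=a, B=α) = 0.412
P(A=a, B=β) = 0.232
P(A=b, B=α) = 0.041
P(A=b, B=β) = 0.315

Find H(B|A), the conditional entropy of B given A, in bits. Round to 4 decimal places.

Marginals: p(A) = (0.6440, 0.3560), p(B) = (0.4530, 0.5470).
H(B|A) = Σ p(A) · H(B|A=·).
  A=a: p=0.6440, H(B|A=a) = 0.9429
  A=b: p=0.3560, H(B|A=b) = 0.5153
Weighted sum = 0.7907 bits.

0.7907 bits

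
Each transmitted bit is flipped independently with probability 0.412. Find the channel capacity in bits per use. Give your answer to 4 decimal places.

Binary symmetric channel: C = 1 − h₂(ε) where h₂ is the binary entropy function.
h₂(0.412) = −0.412·log₂0.412 − 0.588·log₂0.588 = 0.9775.
C = 1 − 0.9775 = 0.0225 bits per channel use.

0.0225 bits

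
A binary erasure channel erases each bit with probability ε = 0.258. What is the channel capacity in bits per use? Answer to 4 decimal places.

Binary erasure channel: capacity C = 1 − ε.
C = 1 − 0.258 = 0.7420 bits per channel use.

0.7420 bits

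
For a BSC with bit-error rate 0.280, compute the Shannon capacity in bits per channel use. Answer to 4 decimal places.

0.1445 bits

Binary symmetric channel: C = 1 − h₂(ε) where h₂ is the binary entropy function.
h₂(0.280) = −0.280·log₂0.280 − 0.720·log₂0.720 = 0.8555.
C = 1 − 0.8555 = 0.1445 bits per channel use.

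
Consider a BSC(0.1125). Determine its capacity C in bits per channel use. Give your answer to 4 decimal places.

0.4926 bits

Binary symmetric channel: C = 1 − h₂(ε) where h₂ is the binary entropy function.
h₂(0.1125) = −0.1125·log₂0.1125 − 0.8875·log₂0.8875 = 0.5074.
C = 1 − 0.5074 = 0.4926 bits per channel use.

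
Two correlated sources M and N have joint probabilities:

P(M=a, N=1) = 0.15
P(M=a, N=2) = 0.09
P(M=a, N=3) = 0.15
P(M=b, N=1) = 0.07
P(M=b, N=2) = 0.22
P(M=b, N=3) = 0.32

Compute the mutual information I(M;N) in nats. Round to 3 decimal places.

Marginals: p(M) = (0.3900, 0.6100), p(N) = (0.2200, 0.3100, 0.4700).
I(M;N) = H(M) + H(N) − H(M,N).
H(M) = 0.6687, H(N) = 1.0510, H(M,N) = 1.6697.
I(M;N) = 0.6687 + 1.0510 − 1.6697 = 0.050 nats.

0.050 nats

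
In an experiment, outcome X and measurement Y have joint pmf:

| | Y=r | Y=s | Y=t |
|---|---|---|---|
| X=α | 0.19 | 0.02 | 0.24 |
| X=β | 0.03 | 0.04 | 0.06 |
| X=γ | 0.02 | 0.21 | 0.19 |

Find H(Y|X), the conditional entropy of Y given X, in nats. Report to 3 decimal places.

Chain rule: H(Y|X) = H(X,Y) − H(X).
Marginals: p(X) = (0.4500, 0.1300, 0.4200), p(Y) = (0.2400, 0.2700, 0.4900).
H(X,Y) = 1.8606 nats; H(X) = 0.9889 nats.
H(Y|X) = 1.8606 − 0.9889 = 0.872 nats.

0.872 nats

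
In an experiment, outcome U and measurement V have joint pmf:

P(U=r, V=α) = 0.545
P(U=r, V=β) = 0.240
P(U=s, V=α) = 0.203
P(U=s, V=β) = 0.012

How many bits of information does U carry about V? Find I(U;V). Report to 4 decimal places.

Marginals: p(U) = (0.7850, 0.2150), p(V) = (0.7480, 0.2520).
I(U;V) = H(U) + H(V) − H(U,V).
H(U) = 0.7509, H(V) = 0.8144, H(U,V) = 1.5149.
I(U;V) = 0.7509 + 0.8144 − 1.5149 = 0.0504 bits.

0.0504 bits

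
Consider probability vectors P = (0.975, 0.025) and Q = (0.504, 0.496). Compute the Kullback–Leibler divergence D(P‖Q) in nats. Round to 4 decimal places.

0.5687 nats

D(P‖Q) = Σ p·ln(p/q).
  0.975·ln(0.975/0.504) = 0.64336
  0.025·ln(0.025/0.496) = -0.07469
D(P‖Q) = 0.5687 nats.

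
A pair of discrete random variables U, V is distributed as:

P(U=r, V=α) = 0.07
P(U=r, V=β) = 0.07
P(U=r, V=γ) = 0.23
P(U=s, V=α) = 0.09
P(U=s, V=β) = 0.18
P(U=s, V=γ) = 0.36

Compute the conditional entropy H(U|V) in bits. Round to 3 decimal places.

0.941 bits

Marginals: p(U) = (0.3700, 0.6300), p(V) = (0.1600, 0.2500, 0.5900).
H(U|V) = Σ p(V) · H(U|V=·).
  V=α: p=0.1600, H(U|V=α) = 0.9887
  V=β: p=0.2500, H(U|V=β) = 0.8555
  V=γ: p=0.5900, H(U|V=γ) = 0.9647
Weighted sum = 0.941 bits.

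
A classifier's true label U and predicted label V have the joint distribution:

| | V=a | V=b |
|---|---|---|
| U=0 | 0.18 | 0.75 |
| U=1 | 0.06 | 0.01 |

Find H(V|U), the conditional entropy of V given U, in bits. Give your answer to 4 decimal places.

0.7006 bits

Marginals: p(U) = (0.9300, 0.0700), p(V) = (0.2400, 0.7600).
H(V|U) = Σ p(U) · H(V|U=·).
  U=0: p=0.9300, H(V|U=0) = 0.7088
  U=1: p=0.0700, H(V|U=1) = 0.5917
Weighted sum = 0.7006 bits.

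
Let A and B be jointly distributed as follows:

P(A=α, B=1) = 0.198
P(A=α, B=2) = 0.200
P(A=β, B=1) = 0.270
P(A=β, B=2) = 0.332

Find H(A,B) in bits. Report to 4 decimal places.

H(A,B) = −Σ p(x,y)·log₂ p(x,y) over all 4 cells.
  cell (α,1): −0.198·log₂0.198 = 0.46261
  cell (α,2): −0.200·log₂0.200 = 0.46439
  cell (β,1): −0.270·log₂0.270 = 0.51002
  cell (β,2): −0.332·log₂0.332 = 0.52813
Sum = 1.9651 bits.

1.9651 bits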